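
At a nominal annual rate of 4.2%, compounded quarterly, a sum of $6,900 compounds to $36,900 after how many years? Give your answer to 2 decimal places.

40.13 years

Periodic rate i = 0.042/4 = 0.0105.
(1+i)^n = 36900/6900 = 5.34783, so n = ln 5.34783 / ln 1.0105 = 160.5217 quarters
= 160.5217/4 years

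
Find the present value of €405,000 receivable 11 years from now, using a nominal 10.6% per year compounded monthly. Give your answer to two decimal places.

€126,850.19

Periodic rate i = 0.106/12 = 0.00883333; n = 11 × 12 = 132 periods.
PV = FV·(1+i)^(−n) = 405,000 × 0.313210 = 126,850.1886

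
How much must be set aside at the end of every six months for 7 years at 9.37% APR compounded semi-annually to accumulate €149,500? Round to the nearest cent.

Periodic rate i = 0.0937/2 = 0.04685; n = 7 × 2 = 14 periods.
PMT = 149500 / ( [(1+0.04685)^14 − 1] / 0.04685 ) = 149500 / 19.175597 = 7,796.3673

€7,796.37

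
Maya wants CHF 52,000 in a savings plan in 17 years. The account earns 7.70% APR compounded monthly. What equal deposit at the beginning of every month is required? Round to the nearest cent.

CHF 123.39

i = 0.077/12 = 0.00641667 per month; n = 17·12 = 204.
FV-annuity factor × (1+i) = 421.443168; PMT = 52000 / 421.443168 = 123.3856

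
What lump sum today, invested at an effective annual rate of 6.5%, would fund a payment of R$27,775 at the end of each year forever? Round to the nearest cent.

PV = C/r = 27775/0.065 = 427,307.6923

R$427,307.69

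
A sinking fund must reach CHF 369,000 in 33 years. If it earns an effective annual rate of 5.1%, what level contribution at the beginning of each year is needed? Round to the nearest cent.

FV-annuity factor × (1+i) = 85.787390; PMT = 369000 / 85.787390 = 4,301.3315

CHF 4,301.33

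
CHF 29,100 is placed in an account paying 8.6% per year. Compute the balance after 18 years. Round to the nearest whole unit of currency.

CHF 128,478

FV = PV·(1+i)^n = 29,100 × 4.415062 = 128,478.3184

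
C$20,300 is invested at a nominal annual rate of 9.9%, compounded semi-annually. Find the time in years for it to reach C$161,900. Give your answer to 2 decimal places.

21.49 years

Periodic rate i = 0.099/2 = 0.0495.
n = ln(161900/20300) / ln(1+0.0495) = ln(7.97537) / 0.048314 = 42.9764 half-years
= 42.9764/2 years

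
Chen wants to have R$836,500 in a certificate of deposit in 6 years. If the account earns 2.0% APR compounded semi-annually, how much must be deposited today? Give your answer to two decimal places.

With 2 periods per year: i = 0.01, n = 12.
PV = FV·(1+i)^(−n) = 836,500 × 0.887449 = 742,351.2769

R$742,351.28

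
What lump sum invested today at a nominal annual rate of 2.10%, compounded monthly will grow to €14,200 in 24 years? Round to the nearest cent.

€8,582.13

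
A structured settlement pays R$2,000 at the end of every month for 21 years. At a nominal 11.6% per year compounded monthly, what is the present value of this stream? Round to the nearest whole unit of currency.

With 12 periods per year: i = 0.00966667, n = 252.
Annuity factor a(252|0.00966667) = 94.288970; PV = 2000 × 94.288970 = 188,577.9398

R$188,578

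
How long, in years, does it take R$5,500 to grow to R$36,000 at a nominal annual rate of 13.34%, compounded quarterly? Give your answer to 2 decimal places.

14.32 years

Periodic rate i = 0.1334/4 = 0.03335.
n = ln(36000/5500) / ln(1+0.03335) = ln(6.54545) / 0.032806 = 57.2692 quarters
= 57.2692/4 years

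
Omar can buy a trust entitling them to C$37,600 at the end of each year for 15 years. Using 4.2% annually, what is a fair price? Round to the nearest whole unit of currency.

PV = 37600 × [1 − (1+0.042)^(−15)] / 0.042 = 37600 × 10.964500 = 412,265.1872

C$412,265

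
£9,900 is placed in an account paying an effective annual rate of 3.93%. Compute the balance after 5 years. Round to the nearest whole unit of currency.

FV = 9,900 × (1 + 0.0393)^5 = 12,004.3827

£12,004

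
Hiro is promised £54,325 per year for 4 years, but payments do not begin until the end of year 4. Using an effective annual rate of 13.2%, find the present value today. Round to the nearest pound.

Value one period before first payment (t=3): 54325 × [1 − (1+0.132)^(−4)] / 0.132 = 54325 × 2.962153 = 160,918.9662
PV₀ = 160,918.9662 / (1+0.132)^3 = 160,918.9662 / 1.450572 = 110,934.8379

£110,935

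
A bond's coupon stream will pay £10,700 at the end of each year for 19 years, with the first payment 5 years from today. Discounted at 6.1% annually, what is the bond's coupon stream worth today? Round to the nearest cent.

PV at t=4 (ordinary 19-year annuity): 10700 × a(19|0.061) = 10700 × 11.071406 = 118,464.0426
PV₀ = 118,464.0426 / (1+0.061)^4 = 118,464.0426 / 1.267248 = 93,481.3581

£93,481.36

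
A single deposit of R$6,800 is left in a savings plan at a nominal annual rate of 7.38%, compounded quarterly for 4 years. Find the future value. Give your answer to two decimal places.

R$9,110.54

Periodic rate i = 0.0738/4 = 0.01845; n = 4 × 4 = 16 periods.
FV = PV·(1+i)^n = 6,800 × 1.339786 = 9,110.5441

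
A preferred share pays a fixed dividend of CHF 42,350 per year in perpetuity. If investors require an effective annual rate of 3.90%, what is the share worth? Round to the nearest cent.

CHF 1,085,897.44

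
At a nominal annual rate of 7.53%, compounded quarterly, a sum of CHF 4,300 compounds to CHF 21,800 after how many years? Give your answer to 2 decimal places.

21.76 years

Periodic rate i = 0.0753/4 = 0.018825.
n = ln(21800/4300) / ln(1+0.018825) = ln(5.06977) / 0.018650 = 87.0399 quarters
= 87.0399/4 years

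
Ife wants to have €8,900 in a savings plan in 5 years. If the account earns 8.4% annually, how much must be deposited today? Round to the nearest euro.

€5,946

PV = 8,900 / (1 + 0.084)^5 = 8,900 / 1.496740 = 5,946.2559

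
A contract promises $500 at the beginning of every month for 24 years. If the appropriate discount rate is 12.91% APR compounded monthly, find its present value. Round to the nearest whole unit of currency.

i = 0.1291/12 = 0.0107583 per month; n = 24·12 = 288.
PV = PMT · [1 − (1+i)^(−n)] / i × (1+i) = 500 · 89.641262 = 44,820.6308
Payments are at the start of each period, so multiply by (1+i).

$44,821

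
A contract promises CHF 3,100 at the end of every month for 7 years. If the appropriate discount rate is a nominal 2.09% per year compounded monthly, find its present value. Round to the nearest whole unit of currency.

Periodic rate i = 0.0209/12 = 0.00174167; n = 7 × 12 = 84 periods.
Annuity factor a(84|0.00174167) = 78.081280; PV = 3100 × 78.081280 = 242,051.9680

CHF 242,052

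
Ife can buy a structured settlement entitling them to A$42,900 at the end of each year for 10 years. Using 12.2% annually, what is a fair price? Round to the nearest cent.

A$240,422.93

PV = PMT · [1 − (1+i)^(−n)] / i = 42900 · 5.604264 = 240,422.9291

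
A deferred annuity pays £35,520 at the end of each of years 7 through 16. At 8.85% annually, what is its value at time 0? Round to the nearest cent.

£137,959.48

PV at t=6 (ordinary 10-year annuity): 35520 × a(10|0.0885) = 35520 × 6.460248 = 229,468.0136
Discount back 6 years: 229,468.0136 × (1+0.0885)^(−6) = 229,468.0136 × 0.601214 = 137,959.4823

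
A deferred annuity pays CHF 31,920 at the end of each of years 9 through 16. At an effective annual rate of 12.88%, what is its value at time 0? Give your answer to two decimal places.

CHF 58,350.31

PV at t=8 (ordinary 8-year annuity): 31920 × a(8|0.1288) = 31920 × 4.818549 = 153,808.0858
PV₀ = 153,808.0858 / (1+0.1288)^8 = 153,808.0858 / 2.635943 = 58,350.3091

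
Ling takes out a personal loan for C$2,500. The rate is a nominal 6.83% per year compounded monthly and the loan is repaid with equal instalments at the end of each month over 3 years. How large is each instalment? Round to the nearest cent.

Periodic rate i = 0.0683/12 = 0.00569167; n = 3 × 12 = 36 periods.
PMT = 2500 / ( [1 − (1+0.00569167)^(−36)] / 0.00569167 ) = 2500 / 32.468134 = 76.9986

C$77.00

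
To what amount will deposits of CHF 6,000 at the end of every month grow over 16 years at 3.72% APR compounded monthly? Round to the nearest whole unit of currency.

CHF 1,571,080

i = 0.0372/12 = 0.0031 per month; n = 16·12 = 192.
Accumulation factor s(192|0.0031) = 261.846723; FV = 6000 × 261.846723 = 1,571,080.3369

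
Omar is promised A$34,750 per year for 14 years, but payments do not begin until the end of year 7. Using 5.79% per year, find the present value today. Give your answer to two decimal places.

PV at t=6 (ordinary 14-year annuity): 34750 × a(14|0.0579) = 34750 × 9.417050 = 327,242.5041
Discount back 6 years: 327,242.5041 × (1+0.0579)^(−6) = 327,242.5041 × 0.713399 = 233,454.3682

A$233,454.37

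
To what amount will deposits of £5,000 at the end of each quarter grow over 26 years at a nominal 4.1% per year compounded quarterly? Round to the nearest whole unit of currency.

£920,989

Periodic rate i = 0.041/4 = 0.01025; n = 26 × 4 = 104 periods.
Accumulation factor s(104|0.01025) = 184.197820; FV = 5000 × 184.197820 = 920,989.1010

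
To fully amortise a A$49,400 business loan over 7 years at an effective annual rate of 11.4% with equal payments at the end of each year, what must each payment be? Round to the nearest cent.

Annuity-PV factor = 4.651915; PMT = 49400 / 4.651915 = 10,619.2833

A$10,619.28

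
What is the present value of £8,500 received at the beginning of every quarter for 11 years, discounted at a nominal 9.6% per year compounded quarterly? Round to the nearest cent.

£234,931.77

Periodic rate i = 0.096/4 = 0.024; n = 11 × 4 = 44 periods.
Annuity factor a(44|0.024) × (1+i) = 27.639032; PV = 8500 × 27.639032 = 234,931.7737
Payments are at the start of each period, so multiply by (1+i).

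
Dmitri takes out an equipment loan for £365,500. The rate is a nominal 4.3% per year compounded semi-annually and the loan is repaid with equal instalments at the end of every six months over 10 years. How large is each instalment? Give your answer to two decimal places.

£22,677.65

i = 0.043/2 = 0.0215 per half-year; n = 10·2 = 20.
Annuity-PV factor = 16.117190; PMT = 365500 / 16.117190 = 22,677.6508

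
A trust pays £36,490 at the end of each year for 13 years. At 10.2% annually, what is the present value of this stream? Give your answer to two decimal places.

£256,537.54

PV = 36490 × [1 − (1+0.102)^(−13)] / 0.102 = 36490 × 7.030352 = 256,537.5361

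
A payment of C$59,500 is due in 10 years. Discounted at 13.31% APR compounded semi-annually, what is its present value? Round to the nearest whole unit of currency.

With 2 periods per year: i = 0.06655, n = 20.
PV = 59,500 / (1 + 0.06655)^20 = 59,500 / 3.627642 = 16,401.8398

C$16,402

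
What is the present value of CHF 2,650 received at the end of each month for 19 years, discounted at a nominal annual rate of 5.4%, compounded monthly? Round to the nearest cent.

Periodic rate i = 0.054/12 = 0.0045; n = 19 × 12 = 228 periods.
PV = PMT · [1 − (1+i)^(−n)] / i = 2650 · 142.385827 = 377,322.4418

CHF 377,322.44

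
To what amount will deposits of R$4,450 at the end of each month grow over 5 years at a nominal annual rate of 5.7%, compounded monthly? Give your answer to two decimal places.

R$308,094.66

i = 0.057/12 = 0.00475 per month; n = 5·12 = 60.
FV = 4450 × [(1+0.00475)^60 − 1] / 0.00475 = 4450 × 69.234755 = 308,094.6616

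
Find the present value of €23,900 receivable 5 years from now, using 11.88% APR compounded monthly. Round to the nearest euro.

€13,234

i = 0.1188/12 = 0.0099 per month; n = 5·12 = 60.
Discount factor = (1+0.0099)^(−60) = 0.553730; PV = 23,900 × 0.553730 = 13,234.1353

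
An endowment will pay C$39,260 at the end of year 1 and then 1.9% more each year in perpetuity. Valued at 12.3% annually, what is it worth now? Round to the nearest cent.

C$377,500.00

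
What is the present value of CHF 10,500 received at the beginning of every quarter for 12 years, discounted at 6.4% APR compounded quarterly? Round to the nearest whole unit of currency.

Periodic rate i = 0.064/4 = 0.016; n = 12 × 4 = 48 periods.
Annuity factor a(48|0.016) × (1+i) = 33.860168; PV = 10500 × 33.860168 = 355,531.7596
(Beginning-of-period payments → annuity-due factor ×(1+i).)

CHF 355,532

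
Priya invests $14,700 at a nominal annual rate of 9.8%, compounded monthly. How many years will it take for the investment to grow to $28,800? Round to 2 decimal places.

Periodic rate i = 0.098/12 = 0.00816667.
n = ln(28800/14700) / ln(1+0.00816667) = ln(1.95918) / 0.008133 = 82.6862 months
= 82.6862/12 years

6.89 years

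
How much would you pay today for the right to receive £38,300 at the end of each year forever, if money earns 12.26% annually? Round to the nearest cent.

PV = PMT / i = 38300 / 0.1226 = 312,398.0424

£312,398.04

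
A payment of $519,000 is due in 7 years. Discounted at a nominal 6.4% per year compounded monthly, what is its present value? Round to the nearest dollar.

$331,987

i = 0.064/12 = 0.00533333 per month; n = 7·12 = 84.
Discount factor = (1+0.00533333)^(−84) = 0.639666; PV = 519,000 × 0.639666 = 331,986.5045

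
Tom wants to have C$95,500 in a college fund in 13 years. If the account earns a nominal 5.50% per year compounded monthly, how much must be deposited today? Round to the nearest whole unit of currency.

With 12 periods per year: i = 0.00458333, n = 156.
PV = 95,500 / (1 + 0.00458333)^156 = 95,500 / 2.040850 = 46,794.2251

C$46,794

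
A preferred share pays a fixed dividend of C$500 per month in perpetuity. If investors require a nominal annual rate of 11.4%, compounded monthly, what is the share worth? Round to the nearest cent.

Periodic rate i = 0.114/12 = 0.0095.
PV = C/r = 500/0.0095 = 52,631.5789

C$52,631.58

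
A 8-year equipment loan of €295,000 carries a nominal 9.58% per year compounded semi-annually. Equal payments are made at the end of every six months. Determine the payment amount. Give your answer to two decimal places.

Periodic rate i = 0.0958/2 = 0.0479; n = 8 × 2 = 16 periods.
PMT = 295000 / ( [1 − (1+0.0479)^(−16)] / 0.0479 ) = 295000 / 11.001601 = 26,814.2797

€26,814.28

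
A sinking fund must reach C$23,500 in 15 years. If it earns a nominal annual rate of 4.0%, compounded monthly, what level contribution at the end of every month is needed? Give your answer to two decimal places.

With 12 periods per year: i = 0.00333333, n = 180.
FV-annuity factor = 246.090488; PMT = 23500 / 246.090488 = 95.4933

C$95.49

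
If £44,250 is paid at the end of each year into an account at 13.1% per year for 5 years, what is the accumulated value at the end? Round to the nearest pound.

£287,322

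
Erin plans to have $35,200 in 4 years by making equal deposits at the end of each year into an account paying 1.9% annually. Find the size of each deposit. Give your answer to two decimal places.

PMT = 35200 / ( [(1+0.019)^4 − 1] / 0.019 ) = 35200 / 4.115451 = 8,553.1334

$8,553.13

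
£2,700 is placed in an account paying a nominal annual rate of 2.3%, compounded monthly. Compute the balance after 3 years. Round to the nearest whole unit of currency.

£2,893

Periodic rate i = 0.023/12 = 0.00191667; n = 3 × 12 = 36 periods.
2,700 × (1+0.00191667)^36 = 2,700 × 1.071365 = 2,892.6867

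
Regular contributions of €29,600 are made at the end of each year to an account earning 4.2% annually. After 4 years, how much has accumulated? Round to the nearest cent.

€126,070.25

FV = 29600 × [(1+0.042)^4 − 1] / 0.042 = 29600 × 4.259130 = 126,070.2506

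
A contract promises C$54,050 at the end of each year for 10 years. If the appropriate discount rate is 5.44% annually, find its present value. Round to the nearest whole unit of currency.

PV = 54050 × [1 − (1+0.0544)^(−10)] / 0.0544 = 54050 × 7.559366 = 408,583.7412

C$408,584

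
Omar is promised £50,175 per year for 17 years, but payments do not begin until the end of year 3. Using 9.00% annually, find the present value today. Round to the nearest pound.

£360,809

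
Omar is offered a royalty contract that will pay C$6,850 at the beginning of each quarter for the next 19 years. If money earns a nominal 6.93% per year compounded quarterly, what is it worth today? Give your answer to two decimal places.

With 4 periods per year: i = 0.017325, n = 76.
PV = PMT · [1 − (1+i)^(−n)] / i × (1+i) = 6850 · 42.803543 = 293,204.2696
Payments are at the start of each period, so multiply by (1+i).

C$293,204.27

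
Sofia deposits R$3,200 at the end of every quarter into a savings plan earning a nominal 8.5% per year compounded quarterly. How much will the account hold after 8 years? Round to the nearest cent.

Periodic rate i = 0.085/4 = 0.02125; n = 8 × 4 = 32 periods.
FV = PMT · [(1+i)^n − 1] / i = 3200 · 45.170132 = 144,544.4228

R$144,544.42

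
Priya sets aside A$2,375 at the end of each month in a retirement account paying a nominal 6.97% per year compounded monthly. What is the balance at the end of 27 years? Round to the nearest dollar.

i = 0.0697/12 = 0.00580833 per month; n = 27·12 = 324.
Accumulation factor s(324|0.00580833) = 952.135183; FV = 2375 × 952.135183 = 2,261,321.0591

A$2,261,321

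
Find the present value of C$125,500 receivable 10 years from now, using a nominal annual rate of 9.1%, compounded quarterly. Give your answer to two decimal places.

C$51,034.54

With 4 periods per year: i = 0.02275, n = 40.
PV = FV·(1+i)^(−n) = 125,500 × 0.406650 = 51,034.5393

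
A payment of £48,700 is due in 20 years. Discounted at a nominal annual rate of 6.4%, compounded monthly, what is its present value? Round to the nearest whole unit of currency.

i = 0.064/12 = 0.00533333 per month; n = 20·12 = 240.
PV = 48,700 / (1 + 0.00533333)^240 = 48,700 / 3.584427 = 13,586.5492

£13,587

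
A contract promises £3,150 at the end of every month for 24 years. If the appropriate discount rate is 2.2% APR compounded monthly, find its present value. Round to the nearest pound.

£704,337

i = 0.022/12 = 0.00183333 per month; n = 24·12 = 288.
PV = PMT · [1 − (1+i)^(−n)] / i = 3150 · 223.598982 = 704,336.7928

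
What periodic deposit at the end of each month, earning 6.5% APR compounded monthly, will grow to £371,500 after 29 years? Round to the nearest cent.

With 12 periods per year: i = 0.00541667, n = 348.
FV-annuity factor = 1025.157366; PMT = 371500 / 1025.157366 = 362.3834

£362.38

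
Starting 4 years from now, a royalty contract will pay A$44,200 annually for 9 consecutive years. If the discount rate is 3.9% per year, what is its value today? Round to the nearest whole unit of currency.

PV at t=3 (ordinary 9-year annuity): 44200 × a(9|0.039) = 44200 × 7.469330 = 330,144.3661
Discount back 3 years: 330,144.3661 × (1+0.039)^(−3) = 330,144.3661 × 0.891566 = 294,345.3964

A$294,345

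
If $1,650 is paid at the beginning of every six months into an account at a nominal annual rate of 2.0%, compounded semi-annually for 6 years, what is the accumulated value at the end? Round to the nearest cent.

$21,135.39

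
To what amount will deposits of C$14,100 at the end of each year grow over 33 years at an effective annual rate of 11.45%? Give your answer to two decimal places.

C$4,282,972.93

Accumulation factor s(33|0.1145) = 303.756946; FV = 14100 × 303.756946 = 4,282,972.9327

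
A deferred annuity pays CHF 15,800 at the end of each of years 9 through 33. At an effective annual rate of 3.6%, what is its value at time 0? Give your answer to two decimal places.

CHF 194,122.20

PV at t=8 (ordinary 25-year annuity): 15800 × a(25|0.036) = 15800 × 16.304075 = 257,604.3773
Discount back 8 years: 257,604.3773 × (1+0.036)^(−8) = 257,604.3773 × 0.753567 = 194,122.1958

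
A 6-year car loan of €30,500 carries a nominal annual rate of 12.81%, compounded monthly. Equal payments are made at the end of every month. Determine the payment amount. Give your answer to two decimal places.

Periodic rate i = 0.1281/12 = 0.010675; n = 6 × 12 = 72 periods.
Annuity-PV factor = 50.065172; PMT = 30500 / 50.065172 = 609.2059

€609.21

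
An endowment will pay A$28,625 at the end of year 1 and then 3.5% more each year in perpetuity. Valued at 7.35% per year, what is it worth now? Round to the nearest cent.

A$743,506.49

PV = D₁/(r − g) = 28625/(0.0735 − 0.035) = 743,506.4935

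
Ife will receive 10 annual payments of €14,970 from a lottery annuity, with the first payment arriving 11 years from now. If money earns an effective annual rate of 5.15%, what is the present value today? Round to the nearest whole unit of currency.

€69,452

Value one period before first payment (t=10): 14970 × [1 − (1+0.0515)^(−10)] / 0.0515 = 14970 × 7.665795 = 114,756.9444
PV₀ = 114,756.9444 / (1+0.0515)^10 = 114,756.9444 / 1.652315 = 69,452.2317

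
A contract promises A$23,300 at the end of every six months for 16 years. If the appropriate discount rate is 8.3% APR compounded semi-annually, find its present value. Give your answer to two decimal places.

A$408,614.93

Periodic rate i = 0.083/2 = 0.0415; n = 16 × 2 = 32 periods.
PV = 23300 × [1 − (1+0.0415)^(−32)] / 0.0415 = 23300 × 17.537121 = 408,614.9266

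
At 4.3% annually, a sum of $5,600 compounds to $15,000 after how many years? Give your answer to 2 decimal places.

n = ln(15000/5600) / ln(1+0.043) = ln(2.67857) / 0.042101 = 23.4028 years

23.40 years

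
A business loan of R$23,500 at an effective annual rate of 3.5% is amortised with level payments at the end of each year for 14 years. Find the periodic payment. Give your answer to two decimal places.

R$2,151.91

Annuity-PV factor = 10.920520; PMT = 23500 / 10.920520 = 2,151.9121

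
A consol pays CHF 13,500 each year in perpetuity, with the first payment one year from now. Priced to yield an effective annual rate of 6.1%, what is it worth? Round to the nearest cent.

CHF 221,311.48

PV = PMT / i = 13500 / 0.061 = 221,311.4754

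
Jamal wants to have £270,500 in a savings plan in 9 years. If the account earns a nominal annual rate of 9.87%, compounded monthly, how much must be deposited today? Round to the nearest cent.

£111,676.39

i = 0.0987/12 = 0.008225 per month; n = 9·12 = 108.
PV = 270,500 / (1 + 0.008225)^108 = 270,500 / 2.422177 = 111,676.3911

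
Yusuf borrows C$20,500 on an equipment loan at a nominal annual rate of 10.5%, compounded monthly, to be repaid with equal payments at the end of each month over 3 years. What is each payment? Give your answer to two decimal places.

i = 0.105/12 = 0.00875 per month; n = 3·12 = 36.
PMT = 20500 / ( [1 − (1+0.00875)^(−36)] / 0.00875 ) = 20500 / 30.766918 = 666.3001

C$666.30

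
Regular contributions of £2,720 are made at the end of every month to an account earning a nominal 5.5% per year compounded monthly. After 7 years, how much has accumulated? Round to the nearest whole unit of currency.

i = 0.055/12 = 0.00458333 per month; n = 7·12 = 84.
FV = PMT · [(1+i)^n − 1] / i = 2720 · 102.179391 = 277,927.9441

£277,928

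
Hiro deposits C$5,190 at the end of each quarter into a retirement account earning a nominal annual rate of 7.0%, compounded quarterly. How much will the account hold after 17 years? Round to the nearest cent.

C$668,300.62

With 4 periods per year: i = 0.0175, n = 68.
FV = 5190 × [(1+0.0175)^68 − 1] / 0.0175 = 5190 × 128.766979 = 668,300.6215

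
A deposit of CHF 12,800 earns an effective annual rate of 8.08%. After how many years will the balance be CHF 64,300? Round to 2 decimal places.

20.77 years

n = ln(64300/12800) / ln(1+0.0808) = ln(5.02344) / 0.077702 = 20.7733 years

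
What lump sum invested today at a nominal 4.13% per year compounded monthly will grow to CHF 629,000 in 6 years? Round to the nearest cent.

i = 0.0413/12 = 0.00344167 per month; n = 6·12 = 72.
PV = 629,000 / (1 + 0.00344167)^72 = 629,000 / 1.280659 = 491,153.4986

CHF 491,153.50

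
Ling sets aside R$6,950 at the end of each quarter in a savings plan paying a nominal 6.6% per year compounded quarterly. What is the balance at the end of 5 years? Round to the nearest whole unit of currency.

R$163,105

i = 0.066/4 = 0.0165 per quarter; n = 5·4 = 20.
FV = 6950 × [(1+0.0165)^20 − 1] / 0.0165 = 6950 × 23.468328 = 163,104.8762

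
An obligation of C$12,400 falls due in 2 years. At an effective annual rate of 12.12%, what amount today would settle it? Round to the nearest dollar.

PV = FV·(1+i)^(−n) = 12,400 × 0.795488 = 9,864.0555

C$9,864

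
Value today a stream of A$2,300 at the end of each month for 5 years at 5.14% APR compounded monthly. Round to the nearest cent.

A$121,465.35

i = 0.0514/12 = 0.00428333 per month; n = 5·12 = 60.
Annuity factor a(60|0.00428333) = 52.811023; PV = 2300 × 52.811023 = 121,465.3518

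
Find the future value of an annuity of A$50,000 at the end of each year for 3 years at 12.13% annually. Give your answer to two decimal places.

A$168,930.68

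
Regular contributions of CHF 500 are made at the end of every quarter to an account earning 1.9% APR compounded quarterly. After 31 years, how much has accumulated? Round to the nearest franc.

CHF 84,176

With 4 periods per year: i = 0.00475, n = 124.
FV = 500 × [(1+0.00475)^124 − 1] / 0.00475 = 500 × 168.352422 = 84,176.2108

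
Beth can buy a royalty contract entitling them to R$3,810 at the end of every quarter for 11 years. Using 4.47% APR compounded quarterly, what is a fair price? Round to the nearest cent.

Periodic rate i = 0.0447/4 = 0.011175; n = 11 × 4 = 44 periods.
Annuity factor a(44|0.011175) = 34.607970; PV = 3810 × 34.607970 = 131,856.3671

R$131,856.37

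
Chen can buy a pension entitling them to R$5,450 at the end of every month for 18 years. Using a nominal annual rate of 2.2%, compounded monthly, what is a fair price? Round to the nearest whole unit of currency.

With 12 periods per year: i = 0.00183333, n = 216.
Annuity factor a(216|0.00183333) = 178.226867; PV = 5450 × 178.226867 = 971,336.4264

R$971,336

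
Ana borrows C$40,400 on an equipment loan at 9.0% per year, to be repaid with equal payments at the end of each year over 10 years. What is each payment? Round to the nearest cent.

PMT = 40400 / ( [1 − (1+0.09)^(−10)] / 0.09 ) = 40400 / 6.417658 = 6,295.1316

C$6,295.13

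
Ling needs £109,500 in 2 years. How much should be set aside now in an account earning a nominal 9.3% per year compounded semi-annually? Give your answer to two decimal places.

£91,297.14

Periodic rate i = 0.093/2 = 0.0465; n = 2 × 2 = 4 periods.
PV = 109,500 / (1 + 0.0465)^4 = 109,500 / 1.199380 = 91,297.1433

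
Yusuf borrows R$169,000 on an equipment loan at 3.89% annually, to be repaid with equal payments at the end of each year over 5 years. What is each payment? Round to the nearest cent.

R$37,844.75

Annuity-PV factor = 4.465613; PMT = 169000 / 4.465613 = 37,844.7503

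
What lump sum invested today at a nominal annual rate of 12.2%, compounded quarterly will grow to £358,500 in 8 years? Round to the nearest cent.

£137,073.43

With 4 periods per year: i = 0.0305, n = 32.
PV = FV·(1+i)^(−n) = 358,500 × 0.382353 = 137,073.4313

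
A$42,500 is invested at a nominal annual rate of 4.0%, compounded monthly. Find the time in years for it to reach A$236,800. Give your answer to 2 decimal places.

Periodic rate i = 0.04/12 = 0.00333333.
n = ln(236800/42500) / ln(1+0.00333333) = ln(5.57176) / 0.003328 = 516.1719 months
= 516.1719/12 years

43.01 years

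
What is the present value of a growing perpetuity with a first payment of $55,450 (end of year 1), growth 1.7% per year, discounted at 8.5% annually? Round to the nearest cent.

$815,441.18

PV = PMT / (i − g) = 55450 / (0.085 − 0.017) = 55450 / 0.068000 = 815,441.1765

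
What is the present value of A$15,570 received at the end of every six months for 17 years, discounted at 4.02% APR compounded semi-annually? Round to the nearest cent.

i = 0.0402/2 = 0.0201 per half-year; n = 17·2 = 34.
PV = PMT · [1 − (1+i)^(−n)] / i = 15570 · 24.461145 = 380,860.0279

A$380,860.03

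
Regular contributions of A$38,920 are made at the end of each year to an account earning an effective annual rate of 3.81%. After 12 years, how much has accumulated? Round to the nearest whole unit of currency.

FV = PMT · [(1+i)^n − 1] / i = 38920 · 14.863076 = 578,470.9328

A$578,471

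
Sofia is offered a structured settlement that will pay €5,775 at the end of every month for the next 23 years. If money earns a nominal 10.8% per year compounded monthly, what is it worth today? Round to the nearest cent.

i = 0.108/12 = 0.009 per month; n = 23·12 = 276.
PV = 5775 × [1 − (1+0.009)^(−276)] / 0.009 = 5775 × 101.739902 = 587,547.9365

€587,547.94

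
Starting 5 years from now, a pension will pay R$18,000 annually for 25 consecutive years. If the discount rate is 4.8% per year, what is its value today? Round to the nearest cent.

PV at t=4 (ordinary 25-year annuity): 18000 × a(25|0.048) = 18000 × 14.380853 = 258,855.3522
PV₀ = 258,855.3522 / (1+0.048)^4 = 258,855.3522 / 1.206272 = 214,591.2544

R$214,591.25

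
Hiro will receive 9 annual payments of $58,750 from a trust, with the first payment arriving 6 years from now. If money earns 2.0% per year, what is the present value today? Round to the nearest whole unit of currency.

Value one period before first payment (t=5): 58750 × [1 − (1+0.02)^(−9)] / 0.02 = 58750 × 8.162237 = 479,531.4065
Discount back 5 years: 479,531.4065 × (1+0.02)^(−5) = 479,531.4065 × 0.905731 = 434,326.3691

$434,326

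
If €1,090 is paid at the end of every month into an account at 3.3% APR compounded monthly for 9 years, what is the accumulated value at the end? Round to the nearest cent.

€136,851.21

Periodic rate i = 0.033/12 = 0.00275; n = 9 × 12 = 108 periods.
Accumulation factor s(108|0.00275) = 125.551571; FV = 1090 × 125.551571 = 136,851.2121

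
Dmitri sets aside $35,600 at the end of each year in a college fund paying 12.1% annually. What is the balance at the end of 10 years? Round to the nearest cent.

$627,763.54

FV = 35600 × [(1+0.121)^10 − 1] / 0.121 = 35600 × 17.633807 = 627,763.5389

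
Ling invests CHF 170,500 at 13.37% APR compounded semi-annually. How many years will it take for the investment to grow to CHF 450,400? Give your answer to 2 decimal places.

Periodic rate i = 0.1337/2 = 0.06685.
(1+i)^n = 450400/170500 = 2.64164, so n = ln 2.64164 / ln 1.06685 = 15.0115 half-years
= 15.0115/2 years

7.51 years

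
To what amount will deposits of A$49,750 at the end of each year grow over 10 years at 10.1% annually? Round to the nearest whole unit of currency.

A$796,699

FV = 49750 × [(1+0.101)^10 − 1] / 0.101 = 49750 × 16.014046 = 796,698.7820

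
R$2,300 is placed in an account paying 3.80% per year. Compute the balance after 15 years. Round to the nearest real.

2,300 × (1+0.038)^15 = 2,300 × 1.749687 = 4,024.2795

R$4,024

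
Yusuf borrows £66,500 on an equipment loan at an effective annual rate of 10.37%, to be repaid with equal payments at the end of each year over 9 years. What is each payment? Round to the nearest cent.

£11,717.46

Annuity-PV factor = 5.675291; PMT = 66500 / 5.675291 = 11,717.4606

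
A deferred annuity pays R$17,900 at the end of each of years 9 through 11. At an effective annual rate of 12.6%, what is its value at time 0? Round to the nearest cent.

PV at t=8 (ordinary 3-year annuity): 17900 × a(3|0.126) = 17900 × 2.377283 = 42,553.3573
PV₀ = 42,553.3573 / (1+0.126)^8 = 42,553.3573 / 2.584087 = 16,467.4634

R$16,467.46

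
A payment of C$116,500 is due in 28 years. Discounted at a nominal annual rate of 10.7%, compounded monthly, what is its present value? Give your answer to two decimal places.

i = 0.107/12 = 0.00891667 per month; n = 28·12 = 336.
PV = FV·(1+i)^(−n) = 116,500 × 0.050655 = 5,901.2817

C$5,901.28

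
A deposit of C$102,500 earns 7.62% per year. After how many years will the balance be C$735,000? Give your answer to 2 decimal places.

26.83 years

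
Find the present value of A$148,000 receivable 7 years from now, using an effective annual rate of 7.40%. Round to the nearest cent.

PV = FV·(1+i)^(−n) = 148,000 × 0.606694 = 89,790.7803

A$89,790.78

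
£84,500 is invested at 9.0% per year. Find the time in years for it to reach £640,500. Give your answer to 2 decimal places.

23.50 years

(1+i)^n = 640500/84500 = 7.57988, so n = ln 7.57988 / ln 1.09 = 23.5037 years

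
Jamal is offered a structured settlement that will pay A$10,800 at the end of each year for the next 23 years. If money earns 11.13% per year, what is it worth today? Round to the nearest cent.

A$88,468.44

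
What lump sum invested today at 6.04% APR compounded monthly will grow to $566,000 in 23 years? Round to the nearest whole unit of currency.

$141,582

i = 0.0604/12 = 0.00503333 per month; n = 23·12 = 276.
PV = 566,000 / (1 + 0.00503333)^276 = 566,000 / 3.997685 = 141,581.9277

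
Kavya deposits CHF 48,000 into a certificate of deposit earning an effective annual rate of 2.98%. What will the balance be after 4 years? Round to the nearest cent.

CHF 53,982.47

FV = PV·(1+i)^n = 48,000 × 1.124635 = 53,982.4744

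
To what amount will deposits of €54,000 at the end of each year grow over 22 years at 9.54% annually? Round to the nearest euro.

€3,635,861

FV = PMT · [(1+i)^n − 1] / i = 54000 · 67.330761 = 3,635,861.0803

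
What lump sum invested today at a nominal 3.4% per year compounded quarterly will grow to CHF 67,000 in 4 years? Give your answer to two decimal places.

CHF 58,514.08

i = 0.034/4 = 0.0085 per quarter; n = 4·4 = 16.
PV = 67,000 / (1 + 0.0085)^16 = 67,000 / 1.145024 = 58,514.0774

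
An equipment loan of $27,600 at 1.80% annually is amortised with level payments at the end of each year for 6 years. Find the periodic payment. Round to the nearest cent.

$4,894.11

PMT = 27600 / ( [1 − (1+0.018)^(−6)] / 0.018 ) = 27600 / 5.639435 = 4,894.1075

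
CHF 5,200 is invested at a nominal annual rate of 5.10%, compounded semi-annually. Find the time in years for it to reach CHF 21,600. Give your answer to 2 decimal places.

Periodic rate i = 0.051/2 = 0.0255.
(1+i)^n = 21600/5200 = 4.15385, so n = ln 4.15385 / ln 1.0255 = 56.5535 half-years
= 56.5535/2 years

28.28 years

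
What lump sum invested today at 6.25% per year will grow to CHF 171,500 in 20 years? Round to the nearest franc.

CHF 51,014

PV = FV·(1+i)^(−n) = 171,500 × 0.297455 = 51,013.5269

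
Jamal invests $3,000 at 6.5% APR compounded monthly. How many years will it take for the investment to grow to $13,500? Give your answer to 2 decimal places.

Periodic rate i = 0.065/12 = 0.00541667.
(1+i)^n = 13500/3000 = 4.50000, so n = ln 4.50000 / ln 1.00542 = 278.4272 months
= 278.4272/12 years

23.20 years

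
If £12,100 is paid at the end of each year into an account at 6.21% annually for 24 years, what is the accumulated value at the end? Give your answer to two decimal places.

Accumulation factor s(24|0.0621) = 52.268929; FV = 12100 × 52.268929 = 632,454.0419

£632,454.04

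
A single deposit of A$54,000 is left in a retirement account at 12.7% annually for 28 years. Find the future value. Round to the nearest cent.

54,000 × (1+0.127)^28 = 54,000 × 28.436075 = 1,535,548.0439

A$1,535,548.04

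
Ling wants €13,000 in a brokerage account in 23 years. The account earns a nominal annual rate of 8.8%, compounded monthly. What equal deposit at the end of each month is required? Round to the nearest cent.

i = 0.088/12 = 0.00733333 per month; n = 23·12 = 276.
PMT = 13000 / ( [(1+0.00733333)^276 − 1] / 0.00733333 ) = 13000 / 888.115768 = 14.6377

€14.64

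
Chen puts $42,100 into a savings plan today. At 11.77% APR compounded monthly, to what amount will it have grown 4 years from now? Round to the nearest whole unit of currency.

$67,259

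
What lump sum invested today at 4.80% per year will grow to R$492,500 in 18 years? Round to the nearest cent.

R$211,788.88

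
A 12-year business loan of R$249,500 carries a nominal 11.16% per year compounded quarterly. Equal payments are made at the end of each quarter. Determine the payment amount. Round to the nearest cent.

R$9,495.44

Periodic rate i = 0.1116/4 = 0.0279; n = 12 × 4 = 48 periods.
PMT = 249500 / ( [1 − (1+0.0279)^(−48)] / 0.0279 ) = 249500 / 26.275769 = 9,495.4406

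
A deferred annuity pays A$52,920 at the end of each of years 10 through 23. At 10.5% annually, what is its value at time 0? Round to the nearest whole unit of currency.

A$154,486

Value one period before first payment (t=9): 52920 × [1 − (1+0.105)^(−14)] / 0.105 = 52920 × 7.170176 = 379,445.7233
Discount back 9 years: 379,445.7233 × (1+0.105)^(−9) = 379,445.7233 × 0.407136 = 154,486.0113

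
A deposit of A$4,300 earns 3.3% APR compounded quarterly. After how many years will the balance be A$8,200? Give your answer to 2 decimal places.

Periodic rate i = 0.033/4 = 0.00825.
n = ln(8200/4300) / ln(1+0.00825) = ln(1.90698) / 0.008216 = 78.5671 quarters
= 78.5671/4 years

19.64 years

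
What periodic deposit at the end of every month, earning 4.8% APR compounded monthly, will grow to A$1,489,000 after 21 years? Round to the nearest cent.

A$3,433.62

i = 0.048/12 = 0.004 per month; n = 21·12 = 252.
PMT = 1.489e+06 / ( [(1+0.004)^252 − 1] / 0.004 ) = 1.489e+06 / 433.652862 = 3,433.6220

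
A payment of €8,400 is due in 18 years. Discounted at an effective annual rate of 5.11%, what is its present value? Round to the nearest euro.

PV = FV·(1+i)^(−n) = 8,400 × 0.407763 = 3,425.2055

€3,425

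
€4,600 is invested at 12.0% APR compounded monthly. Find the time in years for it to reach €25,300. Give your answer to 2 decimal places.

14.28 years

Periodic rate i = 0.12/12 = 0.01.
n = ln(25300/4600) / ln(1+0.01) = ln(5.50000) / 0.009950 = 171.3258 months
= 171.3258/12 years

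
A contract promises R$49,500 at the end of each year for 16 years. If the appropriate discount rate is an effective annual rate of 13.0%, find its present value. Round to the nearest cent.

PV = PMT · [1 − (1+i)^(−n)] / i = 49500 · 6.603875 = 326,891.8157

R$326,891.82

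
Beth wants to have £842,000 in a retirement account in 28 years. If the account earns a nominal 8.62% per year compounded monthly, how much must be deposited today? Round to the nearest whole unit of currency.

£76,006

i = 0.0862/12 = 0.00718333 per month; n = 28·12 = 336.
PV = 842,000 / (1 + 0.00718333)^336 = 842,000 / 11.078125 = 76,005.6416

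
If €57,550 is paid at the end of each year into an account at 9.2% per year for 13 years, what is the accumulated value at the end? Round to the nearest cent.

€1,338,503.17

Accumulation factor s(13|0.092) = 23.258092; FV = 57550 × 23.258092 = 1,338,503.1739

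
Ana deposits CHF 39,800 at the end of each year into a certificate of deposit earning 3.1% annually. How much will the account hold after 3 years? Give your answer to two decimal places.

CHF 123,139.65

Accumulation factor s(3|0.031) = 3.093961; FV = 39800 × 3.093961 = 123,139.6478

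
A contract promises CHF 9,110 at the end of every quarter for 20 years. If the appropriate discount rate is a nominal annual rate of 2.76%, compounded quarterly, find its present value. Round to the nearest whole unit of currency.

CHF 558,628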